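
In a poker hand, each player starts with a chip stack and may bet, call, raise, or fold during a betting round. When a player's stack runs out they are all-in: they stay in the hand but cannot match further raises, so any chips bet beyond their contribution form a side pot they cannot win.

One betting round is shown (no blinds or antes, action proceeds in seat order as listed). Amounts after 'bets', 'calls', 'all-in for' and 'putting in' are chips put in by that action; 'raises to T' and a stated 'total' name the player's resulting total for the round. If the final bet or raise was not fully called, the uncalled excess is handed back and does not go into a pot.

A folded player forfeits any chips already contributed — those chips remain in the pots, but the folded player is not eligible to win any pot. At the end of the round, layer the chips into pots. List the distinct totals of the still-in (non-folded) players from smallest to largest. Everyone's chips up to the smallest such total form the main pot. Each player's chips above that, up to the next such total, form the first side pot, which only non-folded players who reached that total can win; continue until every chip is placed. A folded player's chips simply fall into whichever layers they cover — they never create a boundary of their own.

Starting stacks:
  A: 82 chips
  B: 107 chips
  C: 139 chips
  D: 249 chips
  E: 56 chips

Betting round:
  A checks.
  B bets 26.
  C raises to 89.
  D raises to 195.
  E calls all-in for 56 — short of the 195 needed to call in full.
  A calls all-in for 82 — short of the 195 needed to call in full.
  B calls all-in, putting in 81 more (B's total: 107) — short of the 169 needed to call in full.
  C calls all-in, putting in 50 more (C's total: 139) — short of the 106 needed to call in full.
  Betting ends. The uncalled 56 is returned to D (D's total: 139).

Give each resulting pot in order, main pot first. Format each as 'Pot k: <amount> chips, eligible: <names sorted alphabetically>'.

Pot 1: 280 chips, eligible: A, B, C, D, E
Pot 2: 104 chips, eligible: A, B, C, D
Pot 3: 75 chips, eligible: B, C, D
Pot 4: 64 chips, eligible: C, D

Derivation:
Contributions (after 56 returned to D): A=82, B=107, C=139, D=139, E=56
Pot levels (distinct totals of non-folded players): 56, 82, 107, 139
Layer 1-56: 56 each from A, B, C, D, E = 56*5 = 280 chips; eligible A, B, C, D, E
Layer 57-82: 26 each from A, B, C, D = 26*4 = 104 chips; eligible A, B, C, D
Layer 83-107: 25 each from B, C, D = 25*3 = 75 chips; eligible B, C, D
Layer 108-139: 32 each from C, D = 32*2 = 64 chips; eligible C, D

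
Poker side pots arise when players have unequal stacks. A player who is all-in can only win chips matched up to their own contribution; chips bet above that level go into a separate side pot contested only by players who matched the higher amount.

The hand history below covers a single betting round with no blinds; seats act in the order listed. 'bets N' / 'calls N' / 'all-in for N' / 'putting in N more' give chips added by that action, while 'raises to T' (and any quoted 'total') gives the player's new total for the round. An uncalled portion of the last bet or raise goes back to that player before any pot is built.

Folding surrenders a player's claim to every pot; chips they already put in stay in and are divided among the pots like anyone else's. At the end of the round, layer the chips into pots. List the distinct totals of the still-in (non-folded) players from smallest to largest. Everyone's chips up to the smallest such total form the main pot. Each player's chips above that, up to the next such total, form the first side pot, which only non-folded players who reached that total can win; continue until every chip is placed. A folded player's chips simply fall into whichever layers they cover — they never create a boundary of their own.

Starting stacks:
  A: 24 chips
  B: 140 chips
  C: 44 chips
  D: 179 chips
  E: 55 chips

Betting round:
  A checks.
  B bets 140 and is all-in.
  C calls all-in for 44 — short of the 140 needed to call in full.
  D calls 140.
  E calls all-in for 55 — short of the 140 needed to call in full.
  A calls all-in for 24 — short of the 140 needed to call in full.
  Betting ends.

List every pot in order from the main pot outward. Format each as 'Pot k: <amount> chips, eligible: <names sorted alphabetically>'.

Contributions: A=24, B=140, C=44, D=140, E=55
Pot levels (distinct totals of non-folded players): 24, 44, 55, 140
Layer 1-24: 24 each from A, B, C, D, E = 24*5 = 120 chips; eligible A, B, C, D, E
Layer 25-44: 20 each from B, C, D, E = 20*4 = 80 chips; eligible B, C, D, E
Layer 45-55: 11 each from B, D, E = 11*3 = 33 chips; eligible B, D, E
Layer 56-140: 85 each from B, D = 85*2 = 170 chips; eligible B, D

Pot 1: 120 chips, eligible: A, B, C, D, E
Pot 2: 80 chips, eligible: B, C, D, E
Pot 3: 33 chips, eligible: B, D, E
Pot 4: 170 chips, eligible: B, D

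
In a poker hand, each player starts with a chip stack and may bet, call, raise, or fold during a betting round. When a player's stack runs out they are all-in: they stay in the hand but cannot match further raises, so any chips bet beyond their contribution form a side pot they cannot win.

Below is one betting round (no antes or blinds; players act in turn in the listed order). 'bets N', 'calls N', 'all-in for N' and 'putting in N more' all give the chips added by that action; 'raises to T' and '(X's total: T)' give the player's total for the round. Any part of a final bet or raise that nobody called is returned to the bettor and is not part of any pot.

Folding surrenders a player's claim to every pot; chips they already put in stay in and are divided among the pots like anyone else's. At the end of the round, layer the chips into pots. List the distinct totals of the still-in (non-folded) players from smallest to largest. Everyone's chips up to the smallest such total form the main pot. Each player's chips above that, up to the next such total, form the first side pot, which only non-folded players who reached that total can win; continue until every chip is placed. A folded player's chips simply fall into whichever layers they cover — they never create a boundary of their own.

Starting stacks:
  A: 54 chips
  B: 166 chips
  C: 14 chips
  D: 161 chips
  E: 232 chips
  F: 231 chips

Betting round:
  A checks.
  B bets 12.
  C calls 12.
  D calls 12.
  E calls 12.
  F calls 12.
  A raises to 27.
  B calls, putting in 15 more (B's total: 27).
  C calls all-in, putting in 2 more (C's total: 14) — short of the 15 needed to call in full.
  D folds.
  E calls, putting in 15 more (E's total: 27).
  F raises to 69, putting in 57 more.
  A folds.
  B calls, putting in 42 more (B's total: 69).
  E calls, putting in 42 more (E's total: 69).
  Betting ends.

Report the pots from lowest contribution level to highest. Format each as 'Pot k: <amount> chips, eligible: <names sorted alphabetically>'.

Pot 1: 82 chips, eligible: B, C, E, F
Pot 2: 178 chips, eligible: B, E, F

Derivation:
Contributions: A=27, B=69, C=14, D=12, E=69, F=69
Folded: A, D
Pot levels (distinct totals of non-folded players): 14, 69
Layer 1-14: A 14 + B 14 + C 14 + D 12 + E 14 + F 14 = 82 chips; eligible B, C, E, F
Layer 15-69: A 13 + B 55 + E 55 + F 55 = 178 chips; eligible B, E, F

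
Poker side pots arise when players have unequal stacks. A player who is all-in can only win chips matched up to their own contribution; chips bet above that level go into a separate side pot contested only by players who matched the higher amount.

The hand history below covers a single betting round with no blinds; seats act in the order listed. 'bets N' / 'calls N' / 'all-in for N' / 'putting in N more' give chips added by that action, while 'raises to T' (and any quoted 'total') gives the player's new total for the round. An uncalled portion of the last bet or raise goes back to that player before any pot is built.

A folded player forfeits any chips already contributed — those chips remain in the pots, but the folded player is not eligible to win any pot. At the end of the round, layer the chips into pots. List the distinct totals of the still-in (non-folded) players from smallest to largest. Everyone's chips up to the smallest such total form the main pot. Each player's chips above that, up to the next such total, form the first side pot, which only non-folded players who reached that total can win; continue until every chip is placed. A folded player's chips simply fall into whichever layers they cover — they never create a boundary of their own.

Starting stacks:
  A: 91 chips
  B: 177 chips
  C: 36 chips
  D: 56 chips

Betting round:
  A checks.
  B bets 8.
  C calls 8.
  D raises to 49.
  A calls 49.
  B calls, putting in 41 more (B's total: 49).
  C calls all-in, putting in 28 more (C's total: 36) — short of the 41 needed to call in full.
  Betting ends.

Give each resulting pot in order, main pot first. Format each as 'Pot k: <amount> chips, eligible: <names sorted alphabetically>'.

Contributions: A=49, B=49, C=36, D=49
Pot levels (distinct totals of non-folded players): 36, 49
Layer 1-36: 36 each from A, B, C, D = 36*4 = 144 chips; eligible A, B, C, D
Layer 37-49: 13 each from A, B, D = 13*3 = 39 chips; eligible A, B, D

Pot 1: 144 chips, eligible: A, B, C, D
Pot 2: 39 chips, eligible: A, B, D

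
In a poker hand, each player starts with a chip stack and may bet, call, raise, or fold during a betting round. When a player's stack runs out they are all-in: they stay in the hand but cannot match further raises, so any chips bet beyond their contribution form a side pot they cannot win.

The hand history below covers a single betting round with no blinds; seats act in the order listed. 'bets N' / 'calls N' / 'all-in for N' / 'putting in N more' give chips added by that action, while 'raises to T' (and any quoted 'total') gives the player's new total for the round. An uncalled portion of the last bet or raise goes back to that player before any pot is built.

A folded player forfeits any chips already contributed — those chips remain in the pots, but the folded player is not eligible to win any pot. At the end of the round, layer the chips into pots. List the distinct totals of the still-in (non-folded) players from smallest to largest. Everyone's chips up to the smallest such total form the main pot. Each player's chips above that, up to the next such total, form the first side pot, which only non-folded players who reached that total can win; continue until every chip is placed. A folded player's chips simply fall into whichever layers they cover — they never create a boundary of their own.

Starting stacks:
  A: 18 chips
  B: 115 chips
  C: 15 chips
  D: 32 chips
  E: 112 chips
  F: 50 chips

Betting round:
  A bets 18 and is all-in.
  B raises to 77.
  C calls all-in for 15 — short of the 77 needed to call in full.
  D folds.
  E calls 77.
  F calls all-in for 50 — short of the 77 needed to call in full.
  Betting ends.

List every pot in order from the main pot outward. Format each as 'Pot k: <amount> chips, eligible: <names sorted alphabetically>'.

Contributions: A=18, B=77, C=15, E=77, F=50
Folded: D
Pot levels (distinct totals of non-folded players): 15, 18, 50, 77
Layer 1-15: 15 each from A, B, C, E, F = 15*5 = 75 chips; eligible A, B, C, E, F
Layer 16-18: 3 each from A, B, E, F = 3*4 = 12 chips; eligible A, B, E, F
Layer 19-50: 32 each from B, E, F = 32*3 = 96 chips; eligible B, E, F
Layer 51-77: 27 each from B, E = 27*2 = 54 chips; eligible B, E

Pot 1: 75 chips, eligible: A, B, C, E, F
Pot 2: 12 chips, eligible: A, B, E, F
Pot 3: 96 chips, eligible: B, E, F
Pot 4: 54 chips, eligible: B, E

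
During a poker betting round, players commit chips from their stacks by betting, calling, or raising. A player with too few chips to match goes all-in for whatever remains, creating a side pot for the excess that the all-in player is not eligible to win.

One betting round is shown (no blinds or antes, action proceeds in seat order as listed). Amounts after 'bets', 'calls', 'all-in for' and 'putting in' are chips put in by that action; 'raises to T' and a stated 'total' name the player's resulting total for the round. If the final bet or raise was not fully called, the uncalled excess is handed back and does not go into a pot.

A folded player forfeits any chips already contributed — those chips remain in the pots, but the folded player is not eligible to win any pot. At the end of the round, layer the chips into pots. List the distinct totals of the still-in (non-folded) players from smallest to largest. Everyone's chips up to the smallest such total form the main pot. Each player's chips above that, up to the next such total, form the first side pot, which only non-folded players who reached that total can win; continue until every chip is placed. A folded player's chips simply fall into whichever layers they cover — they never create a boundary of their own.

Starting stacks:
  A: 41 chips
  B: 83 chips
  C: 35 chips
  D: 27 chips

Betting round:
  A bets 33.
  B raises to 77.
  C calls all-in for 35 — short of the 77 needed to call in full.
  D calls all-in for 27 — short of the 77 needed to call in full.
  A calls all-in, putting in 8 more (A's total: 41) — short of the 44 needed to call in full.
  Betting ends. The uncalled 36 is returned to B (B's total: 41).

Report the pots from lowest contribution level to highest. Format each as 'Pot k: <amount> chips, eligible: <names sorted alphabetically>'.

Pot 1: 108 chips, eligible: A, B, C, D
Pot 2: 24 chips, eligible: A, B, C
Pot 3: 12 chips, eligible: A, B

Derivation:
Contributions (after 36 returned to B): A=41, B=41, C=35, D=27
Pot levels (distinct totals of non-folded players): 27, 35, 41
Layer 1-27: 27 each from A, B, C, D = 27*4 = 108 chips; eligible A, B, C, D
Layer 28-35: 8 each from A, B, C = 8*3 = 24 chips; eligible A, B, C
Layer 36-41: 6 each from A, B = 6*2 = 12 chips; eligible A, B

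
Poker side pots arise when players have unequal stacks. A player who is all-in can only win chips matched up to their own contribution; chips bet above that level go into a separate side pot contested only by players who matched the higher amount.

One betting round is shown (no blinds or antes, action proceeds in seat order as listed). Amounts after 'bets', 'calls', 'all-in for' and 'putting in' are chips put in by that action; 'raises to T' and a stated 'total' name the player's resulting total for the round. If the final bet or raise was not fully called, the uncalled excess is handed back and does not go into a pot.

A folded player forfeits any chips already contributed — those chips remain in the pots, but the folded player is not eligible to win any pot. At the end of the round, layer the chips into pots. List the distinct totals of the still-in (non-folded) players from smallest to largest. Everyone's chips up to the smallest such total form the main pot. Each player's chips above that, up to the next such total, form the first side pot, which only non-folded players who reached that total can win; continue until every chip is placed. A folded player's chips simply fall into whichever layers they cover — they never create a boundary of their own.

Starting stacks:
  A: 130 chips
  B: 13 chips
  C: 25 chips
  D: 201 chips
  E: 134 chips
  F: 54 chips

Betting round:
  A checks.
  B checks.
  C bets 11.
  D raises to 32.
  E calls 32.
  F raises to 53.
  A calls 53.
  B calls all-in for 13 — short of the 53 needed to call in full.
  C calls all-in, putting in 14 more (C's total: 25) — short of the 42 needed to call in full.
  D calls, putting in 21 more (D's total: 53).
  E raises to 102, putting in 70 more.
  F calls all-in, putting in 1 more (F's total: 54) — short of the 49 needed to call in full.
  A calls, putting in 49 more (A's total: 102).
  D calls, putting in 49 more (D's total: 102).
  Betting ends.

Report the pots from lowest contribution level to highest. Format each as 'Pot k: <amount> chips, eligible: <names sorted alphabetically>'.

Contributions: A=102, B=13, C=25, D=102, E=102, F=54
Pot levels (distinct totals of non-folded players): 13, 25, 54, 102
Layer 1-13: 13 each from A, B, C, D, E, F = 13*6 = 78 chips; eligible A, B, C, D, E, F
Layer 14-25: 12 each from A, C, D, E, F = 12*5 = 60 chips; eligible A, C, D, E, F
Layer 26-54: 29 each from A, D, E, F = 29*4 = 116 chips; eligible A, D, E, F
Layer 55-102: 48 each from A, D, E = 48*3 = 144 chips; eligible A, D, E

Pot 1: 78 chips, eligible: A, B, C, D, E, F
Pot 2: 60 chips, eligible: A, C, D, E, F
Pot 3: 116 chips, eligible: A, D, E, F
Pot 4: 144 chips, eligible: A, D, E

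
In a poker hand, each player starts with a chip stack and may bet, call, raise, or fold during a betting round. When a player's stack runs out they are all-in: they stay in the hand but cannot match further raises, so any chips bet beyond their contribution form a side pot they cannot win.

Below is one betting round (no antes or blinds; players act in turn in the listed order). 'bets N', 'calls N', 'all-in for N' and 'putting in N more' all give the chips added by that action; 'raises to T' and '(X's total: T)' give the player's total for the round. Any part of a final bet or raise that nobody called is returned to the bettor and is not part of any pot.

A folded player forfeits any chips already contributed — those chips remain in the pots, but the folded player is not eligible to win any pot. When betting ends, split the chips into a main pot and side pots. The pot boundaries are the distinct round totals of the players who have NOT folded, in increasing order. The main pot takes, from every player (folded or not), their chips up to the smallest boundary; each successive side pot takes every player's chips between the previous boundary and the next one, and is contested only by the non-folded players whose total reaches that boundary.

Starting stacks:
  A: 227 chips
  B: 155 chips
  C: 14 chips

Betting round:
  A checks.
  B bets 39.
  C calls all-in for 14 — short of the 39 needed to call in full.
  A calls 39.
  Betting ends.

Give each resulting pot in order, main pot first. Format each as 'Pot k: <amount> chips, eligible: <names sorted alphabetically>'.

Contributions: A=39, B=39, C=14
Pot levels (distinct totals of non-folded players): 14, 39
Layer 1-14: 14 each from A, B, C = 14*3 = 42 chips; eligible A, B, C
Layer 15-39: 25 each from A, B = 25*2 = 50 chips; eligible A, B

Pot 1: 42 chips, eligible: A, B, C
Pot 2: 50 chips, eligible: A, B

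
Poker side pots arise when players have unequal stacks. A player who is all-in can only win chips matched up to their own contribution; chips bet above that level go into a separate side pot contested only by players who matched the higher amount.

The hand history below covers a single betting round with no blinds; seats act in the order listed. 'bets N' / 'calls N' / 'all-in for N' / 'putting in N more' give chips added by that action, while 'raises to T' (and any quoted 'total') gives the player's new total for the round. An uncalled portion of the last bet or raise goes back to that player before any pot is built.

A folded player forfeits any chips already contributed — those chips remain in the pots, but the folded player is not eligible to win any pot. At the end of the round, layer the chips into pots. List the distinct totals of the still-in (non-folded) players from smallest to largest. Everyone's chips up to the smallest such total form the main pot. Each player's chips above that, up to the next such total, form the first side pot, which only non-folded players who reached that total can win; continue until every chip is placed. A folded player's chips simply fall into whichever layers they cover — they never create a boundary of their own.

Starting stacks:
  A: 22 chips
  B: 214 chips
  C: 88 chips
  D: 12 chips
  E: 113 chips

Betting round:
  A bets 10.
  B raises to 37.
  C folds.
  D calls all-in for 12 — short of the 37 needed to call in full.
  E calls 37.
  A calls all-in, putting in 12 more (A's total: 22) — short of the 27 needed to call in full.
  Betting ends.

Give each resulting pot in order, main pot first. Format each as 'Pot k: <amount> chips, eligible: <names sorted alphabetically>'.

Pot 1: 48 chips, eligible: A, B, D, E
Pot 2: 30 chips, eligible: A, B, E
Pot 3: 30 chips, eligible: B, E

Derivation:
Contributions: A=22, B=37, D=12, E=37
Folded: C
Pot levels (distinct totals of non-folded players): 12, 22, 37
Layer 1-12: 12 each from A, B, D, E = 12*4 = 48 chips; eligible A, B, D, E
Layer 13-22: 10 each from A, B, E = 10*3 = 30 chips; eligible A, B, E
Layer 23-37: 15 each from B, E = 15*2 = 30 chips; eligible B, E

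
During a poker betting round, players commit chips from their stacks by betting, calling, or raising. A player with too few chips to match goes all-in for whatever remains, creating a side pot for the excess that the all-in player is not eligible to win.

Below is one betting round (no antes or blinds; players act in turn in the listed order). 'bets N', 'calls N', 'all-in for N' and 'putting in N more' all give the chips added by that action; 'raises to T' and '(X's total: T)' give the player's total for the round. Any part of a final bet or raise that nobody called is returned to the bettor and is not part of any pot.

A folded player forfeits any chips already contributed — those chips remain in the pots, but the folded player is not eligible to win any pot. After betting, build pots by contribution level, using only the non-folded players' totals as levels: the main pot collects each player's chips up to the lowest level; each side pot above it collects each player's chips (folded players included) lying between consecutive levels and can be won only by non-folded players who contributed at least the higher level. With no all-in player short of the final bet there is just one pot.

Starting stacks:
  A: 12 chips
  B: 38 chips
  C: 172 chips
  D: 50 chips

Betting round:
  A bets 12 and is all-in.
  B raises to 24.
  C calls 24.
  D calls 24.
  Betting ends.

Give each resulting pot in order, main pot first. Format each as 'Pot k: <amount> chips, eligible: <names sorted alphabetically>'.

Contributions: A=12, B=24, C=24, D=24
Pot levels (distinct totals of non-folded players): 12, 24
Layer 1-12: 12 each from A, B, C, D = 12*4 = 48 chips; eligible A, B, C, D
Layer 13-24: 12 each from B, C, D = 12*3 = 36 chips; eligible B, C, D

Pot 1: 48 chips, eligible: A, B, C, D
Pot 2: 36 chips, eligible: B, C, D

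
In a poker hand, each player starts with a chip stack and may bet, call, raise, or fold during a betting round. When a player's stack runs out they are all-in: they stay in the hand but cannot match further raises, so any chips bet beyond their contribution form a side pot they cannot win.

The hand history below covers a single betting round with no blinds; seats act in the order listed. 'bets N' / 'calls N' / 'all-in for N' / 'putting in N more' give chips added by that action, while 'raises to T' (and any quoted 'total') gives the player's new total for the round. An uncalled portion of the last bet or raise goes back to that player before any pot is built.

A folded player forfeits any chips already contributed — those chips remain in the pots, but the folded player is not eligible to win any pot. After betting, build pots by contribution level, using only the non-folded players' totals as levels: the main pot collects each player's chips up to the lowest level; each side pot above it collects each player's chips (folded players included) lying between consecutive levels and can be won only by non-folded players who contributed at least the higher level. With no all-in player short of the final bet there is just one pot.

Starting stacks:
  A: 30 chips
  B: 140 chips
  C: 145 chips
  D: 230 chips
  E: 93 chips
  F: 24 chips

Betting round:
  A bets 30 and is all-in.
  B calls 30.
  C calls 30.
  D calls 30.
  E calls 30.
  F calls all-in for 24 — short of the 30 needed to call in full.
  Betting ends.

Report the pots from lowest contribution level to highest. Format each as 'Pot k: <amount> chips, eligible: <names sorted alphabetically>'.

Pot 1: 144 chips, eligible: A, B, C, D, E, F
Pot 2: 30 chips, eligible: A, B, C, D, E

Derivation:
Contributions: A=30, B=30, C=30, D=30, E=30, F=24
Pot levels (distinct totals of non-folded players): 24, 30
Layer 1-24: 24 each from A, B, C, D, E, F = 24*6 = 144 chips; eligible A, B, C, D, E, F
Layer 25-30: 6 each from A, B, C, D, E = 6*5 = 30 chips; eligible A, B, C, D, E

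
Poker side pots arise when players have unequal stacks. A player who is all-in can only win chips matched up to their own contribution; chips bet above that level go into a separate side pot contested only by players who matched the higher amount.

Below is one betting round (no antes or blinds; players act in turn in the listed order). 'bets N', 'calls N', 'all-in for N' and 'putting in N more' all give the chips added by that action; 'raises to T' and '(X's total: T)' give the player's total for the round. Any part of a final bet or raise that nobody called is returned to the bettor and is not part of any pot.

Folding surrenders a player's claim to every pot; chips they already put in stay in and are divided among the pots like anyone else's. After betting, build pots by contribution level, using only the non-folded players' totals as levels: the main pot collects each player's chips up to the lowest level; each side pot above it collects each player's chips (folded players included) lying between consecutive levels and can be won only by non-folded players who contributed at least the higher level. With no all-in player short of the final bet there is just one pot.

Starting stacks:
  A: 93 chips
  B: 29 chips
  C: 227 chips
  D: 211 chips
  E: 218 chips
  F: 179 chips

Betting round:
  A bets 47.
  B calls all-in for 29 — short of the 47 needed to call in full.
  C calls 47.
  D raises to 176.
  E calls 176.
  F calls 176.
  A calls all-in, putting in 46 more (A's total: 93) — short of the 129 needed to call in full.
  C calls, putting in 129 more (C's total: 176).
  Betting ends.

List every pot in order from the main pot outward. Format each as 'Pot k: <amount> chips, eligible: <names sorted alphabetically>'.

Contributions: A=93, B=29, C=176, D=176, E=176, F=176
Pot levels (distinct totals of non-folded players): 29, 93, 176
Layer 1-29: 29 each from A, B, C, D, E, F = 29*6 = 174 chips; eligible A, B, C, D, E, F
Layer 30-93: 64 each from A, C, D, E, F = 64*5 = 320 chips; eligible A, C, D, E, F
Layer 94-176: 83 each from C, D, E, F = 83*4 = 332 chips; eligible C, D, E, F

Pot 1: 174 chips, eligible: A, B, C, D, E, F
Pot 2: 320 chips, eligible: A, C, D, E, F
Pot 3: 332 chips, eligible: C, D, E, F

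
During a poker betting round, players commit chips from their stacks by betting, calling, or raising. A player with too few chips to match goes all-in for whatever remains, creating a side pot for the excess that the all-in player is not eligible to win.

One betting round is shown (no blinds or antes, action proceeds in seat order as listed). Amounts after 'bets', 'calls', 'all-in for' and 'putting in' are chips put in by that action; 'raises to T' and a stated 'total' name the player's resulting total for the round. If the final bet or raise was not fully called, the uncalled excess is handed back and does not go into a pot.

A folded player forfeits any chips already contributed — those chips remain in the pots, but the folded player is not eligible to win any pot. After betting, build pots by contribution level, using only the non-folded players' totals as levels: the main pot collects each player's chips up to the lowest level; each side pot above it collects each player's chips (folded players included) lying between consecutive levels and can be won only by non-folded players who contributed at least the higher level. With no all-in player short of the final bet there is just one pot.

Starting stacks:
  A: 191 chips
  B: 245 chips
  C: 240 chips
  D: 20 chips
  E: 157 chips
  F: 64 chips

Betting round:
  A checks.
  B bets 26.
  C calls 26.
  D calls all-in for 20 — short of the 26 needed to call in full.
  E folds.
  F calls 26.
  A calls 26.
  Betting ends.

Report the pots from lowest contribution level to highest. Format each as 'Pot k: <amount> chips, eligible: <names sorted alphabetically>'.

Pot 1: 100 chips, eligible: A, B, C, D, F
Pot 2: 24 chips, eligible: A, B, C, F

Derivation:
Contributions: A=26, B=26, C=26, D=20, F=26
Folded: E
Pot levels (distinct totals of non-folded players): 20, 26
Layer 1-20: 20 each from A, B, C, D, F = 20*5 = 100 chips; eligible A, B, C, D, F
Layer 21-26: 6 each from A, B, C, F = 6*4 = 24 chips; eligible A, B, C, F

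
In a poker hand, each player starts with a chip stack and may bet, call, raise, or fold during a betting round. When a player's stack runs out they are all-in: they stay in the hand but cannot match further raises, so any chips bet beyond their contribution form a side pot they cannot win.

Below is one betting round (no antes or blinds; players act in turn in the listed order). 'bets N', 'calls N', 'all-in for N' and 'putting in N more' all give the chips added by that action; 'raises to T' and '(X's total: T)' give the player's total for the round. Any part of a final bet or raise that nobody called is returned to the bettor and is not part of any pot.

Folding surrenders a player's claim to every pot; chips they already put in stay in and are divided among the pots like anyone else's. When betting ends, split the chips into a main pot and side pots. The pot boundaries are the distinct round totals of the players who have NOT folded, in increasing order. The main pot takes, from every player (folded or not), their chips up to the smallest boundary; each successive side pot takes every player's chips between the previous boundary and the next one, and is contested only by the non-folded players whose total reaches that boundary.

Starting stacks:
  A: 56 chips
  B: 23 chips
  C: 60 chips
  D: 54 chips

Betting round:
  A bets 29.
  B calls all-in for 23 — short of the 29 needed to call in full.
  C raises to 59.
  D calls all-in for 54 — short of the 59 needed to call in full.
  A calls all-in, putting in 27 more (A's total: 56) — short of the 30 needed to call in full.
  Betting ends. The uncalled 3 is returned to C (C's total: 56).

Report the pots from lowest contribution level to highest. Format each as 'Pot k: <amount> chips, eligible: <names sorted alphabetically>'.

Pot 1: 92 chips, eligible: A, B, C, D
Pot 2: 93 chips, eligible: A, C, D
Pot 3: 4 chips, eligible: A, C

Derivation:
Contributions (after 3 returned to C): A=56, B=23, C=56, D=54
Pot levels (distinct totals of non-folded players): 23, 54, 56
Layer 1-23: 23 each from A, B, C, D = 23*4 = 92 chips; eligible A, B, C, D
Layer 24-54: 31 each from A, C, D = 31*3 = 93 chips; eligible A, C, D
Layer 55-56: 2 each from A, C = 2*2 = 4 chips; eligible A, C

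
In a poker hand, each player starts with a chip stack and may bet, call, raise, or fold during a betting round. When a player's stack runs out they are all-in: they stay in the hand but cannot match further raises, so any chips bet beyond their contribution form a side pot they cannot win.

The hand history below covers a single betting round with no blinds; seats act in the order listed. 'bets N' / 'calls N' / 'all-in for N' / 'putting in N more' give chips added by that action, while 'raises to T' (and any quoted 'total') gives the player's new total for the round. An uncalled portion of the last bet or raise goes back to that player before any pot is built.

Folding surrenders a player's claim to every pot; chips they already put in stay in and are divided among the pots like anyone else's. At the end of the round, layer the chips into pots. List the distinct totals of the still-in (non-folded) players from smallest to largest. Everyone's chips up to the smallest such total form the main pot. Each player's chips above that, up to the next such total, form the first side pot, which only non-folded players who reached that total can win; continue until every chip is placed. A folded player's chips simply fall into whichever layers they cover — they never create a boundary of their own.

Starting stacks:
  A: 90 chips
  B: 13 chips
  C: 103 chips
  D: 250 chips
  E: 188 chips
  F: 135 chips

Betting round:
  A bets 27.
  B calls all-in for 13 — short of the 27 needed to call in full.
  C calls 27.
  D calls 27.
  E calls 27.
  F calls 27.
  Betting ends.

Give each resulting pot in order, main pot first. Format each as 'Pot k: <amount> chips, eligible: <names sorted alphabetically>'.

Pot 1: 78 chips, eligible: A, B, C, D, E, F
Pot 2: 70 chips, eligible: A, C, D, E, F

Derivation:
Contributions: A=27, B=13, C=27, D=27, E=27, F=27
Pot levels (distinct totals of non-folded players): 13, 27
Layer 1-13: 13 each from A, B, C, D, E, F = 13*6 = 78 chips; eligible A, B, C, D, E, F
Layer 14-27: 14 each from A, C, D, E, F = 14*5 = 70 chips; eligible A, C, D, E, F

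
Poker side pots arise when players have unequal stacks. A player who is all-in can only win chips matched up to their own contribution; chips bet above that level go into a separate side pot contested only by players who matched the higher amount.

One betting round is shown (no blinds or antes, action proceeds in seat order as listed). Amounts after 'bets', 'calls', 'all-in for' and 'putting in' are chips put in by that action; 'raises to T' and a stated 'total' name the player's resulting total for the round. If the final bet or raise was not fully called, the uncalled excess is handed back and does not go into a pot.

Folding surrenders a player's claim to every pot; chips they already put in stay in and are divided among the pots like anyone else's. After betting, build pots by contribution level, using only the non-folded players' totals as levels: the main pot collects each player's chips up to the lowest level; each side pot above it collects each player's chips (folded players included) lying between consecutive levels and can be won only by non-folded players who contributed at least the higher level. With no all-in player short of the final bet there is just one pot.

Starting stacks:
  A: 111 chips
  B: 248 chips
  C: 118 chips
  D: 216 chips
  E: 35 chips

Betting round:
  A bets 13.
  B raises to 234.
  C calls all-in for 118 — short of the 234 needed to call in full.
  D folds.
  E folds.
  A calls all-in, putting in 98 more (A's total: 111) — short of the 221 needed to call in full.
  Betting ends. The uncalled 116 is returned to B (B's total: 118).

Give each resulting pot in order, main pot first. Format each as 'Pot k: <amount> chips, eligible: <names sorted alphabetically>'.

Contributions (after 116 returned to B): A=111, B=118, C=118
Folded: D, E
Pot levels (distinct totals of non-folded players): 111, 118
Layer 1-111: 111 each from A, B, C = 111*3 = 333 chips; eligible A, B, C
Layer 112-118: 7 each from B, C = 7*2 = 14 chips; eligible B, C

Pot 1: 333 chips, eligible: A, B, C
Pot 2: 14 chips, eligible: B, C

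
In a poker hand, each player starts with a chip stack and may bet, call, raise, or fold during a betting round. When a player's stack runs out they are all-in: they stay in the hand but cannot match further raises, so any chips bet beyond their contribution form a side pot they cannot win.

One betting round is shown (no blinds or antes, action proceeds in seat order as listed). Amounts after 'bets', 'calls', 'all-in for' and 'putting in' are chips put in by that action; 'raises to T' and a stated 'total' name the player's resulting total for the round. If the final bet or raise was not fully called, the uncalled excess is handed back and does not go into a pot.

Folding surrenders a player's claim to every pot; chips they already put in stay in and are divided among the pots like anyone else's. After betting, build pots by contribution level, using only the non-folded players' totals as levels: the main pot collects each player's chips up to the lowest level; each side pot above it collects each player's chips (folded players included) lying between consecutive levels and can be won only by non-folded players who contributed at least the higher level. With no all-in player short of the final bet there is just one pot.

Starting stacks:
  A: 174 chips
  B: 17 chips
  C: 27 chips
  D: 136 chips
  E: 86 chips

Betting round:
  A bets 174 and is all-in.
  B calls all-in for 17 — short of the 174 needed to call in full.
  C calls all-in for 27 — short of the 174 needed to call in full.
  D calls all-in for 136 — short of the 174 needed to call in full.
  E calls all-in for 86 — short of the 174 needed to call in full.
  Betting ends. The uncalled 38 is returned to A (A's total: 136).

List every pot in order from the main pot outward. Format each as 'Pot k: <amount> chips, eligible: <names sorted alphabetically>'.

Contributions (after 38 returned to A): A=136, B=17, C=27, D=136, E=86
Pot levels (distinct totals of non-folded players): 17, 27, 86, 136
Layer 1-17: 17 each from A, B, C, D, E = 17*5 = 85 chips; eligible A, B, C, D, E
Layer 18-27: 10 each from A, C, D, E = 10*4 = 40 chips; eligible A, C, D, E
Layer 28-86: 59 each from A, D, E = 59*3 = 177 chips; eligible A, D, E
Layer 87-136: 50 each from A, D = 50*2 = 100 chips; eligible A, D

Pot 1: 85 chips, eligible: A, B, C, D, E
Pot 2: 40 chips, eligible: A, C, D, E
Pot 3: 177 chips, eligible: A, D, E
Pot 4: 100 chips, eligible: A, D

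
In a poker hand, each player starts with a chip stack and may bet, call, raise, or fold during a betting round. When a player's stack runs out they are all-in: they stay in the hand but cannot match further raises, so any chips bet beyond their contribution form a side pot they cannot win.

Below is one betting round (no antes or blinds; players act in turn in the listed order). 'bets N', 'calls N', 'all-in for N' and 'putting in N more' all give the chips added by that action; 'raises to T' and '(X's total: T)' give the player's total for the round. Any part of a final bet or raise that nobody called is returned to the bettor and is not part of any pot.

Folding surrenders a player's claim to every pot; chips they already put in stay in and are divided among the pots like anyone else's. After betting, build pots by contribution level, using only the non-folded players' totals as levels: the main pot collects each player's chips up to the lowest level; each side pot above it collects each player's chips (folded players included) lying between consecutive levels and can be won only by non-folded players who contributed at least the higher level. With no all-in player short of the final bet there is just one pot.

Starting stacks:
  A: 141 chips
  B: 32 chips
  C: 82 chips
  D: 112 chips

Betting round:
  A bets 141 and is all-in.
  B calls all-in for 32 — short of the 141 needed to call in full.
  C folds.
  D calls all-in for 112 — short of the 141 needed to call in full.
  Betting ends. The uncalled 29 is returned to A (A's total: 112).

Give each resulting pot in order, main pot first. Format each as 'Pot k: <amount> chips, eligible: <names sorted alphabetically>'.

Contributions (after 29 returned to A): A=112, B=32, D=112
Folded: C
Pot levels (distinct totals of non-folded players): 32, 112
Layer 1-32: 32 each from A, B, D = 32*3 = 96 chips; eligible A, B, D
Layer 33-112: 80 each from A, D = 80*2 = 160 chips; eligible A, D

Pot 1: 96 chips, eligible: A, B, D
Pot 2: 160 chips, eligible: A, D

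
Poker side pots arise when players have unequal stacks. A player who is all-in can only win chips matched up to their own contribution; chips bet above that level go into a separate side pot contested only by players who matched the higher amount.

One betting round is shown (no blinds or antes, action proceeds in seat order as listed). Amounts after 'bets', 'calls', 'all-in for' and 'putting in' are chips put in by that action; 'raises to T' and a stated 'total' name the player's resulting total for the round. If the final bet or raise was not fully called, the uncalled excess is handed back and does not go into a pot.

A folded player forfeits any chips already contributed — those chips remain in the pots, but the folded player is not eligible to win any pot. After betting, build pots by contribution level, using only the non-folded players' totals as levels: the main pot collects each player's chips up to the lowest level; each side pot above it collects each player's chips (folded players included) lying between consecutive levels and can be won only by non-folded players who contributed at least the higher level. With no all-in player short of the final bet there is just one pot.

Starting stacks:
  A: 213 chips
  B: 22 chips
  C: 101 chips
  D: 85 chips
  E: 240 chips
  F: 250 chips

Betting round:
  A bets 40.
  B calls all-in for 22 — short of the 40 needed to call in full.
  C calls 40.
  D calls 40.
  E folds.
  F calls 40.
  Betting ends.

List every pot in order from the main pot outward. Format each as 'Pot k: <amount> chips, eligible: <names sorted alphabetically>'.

Contributions: A=40, B=22, C=40, D=40, F=40
Folded: E
Pot levels (distinct totals of non-folded players): 22, 40
Layer 1-22: 22 each from A, B, C, D, F = 22*5 = 110 chips; eligible A, B, C, D, F
Layer 23-40: 18 each from A, C, D, F = 18*4 = 72 chips; eligible A, C, D, F

Pot 1: 110 chips, eligible: A, B, C, D, F
Pot 2: 72 chips, eligible: A, C, D, F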